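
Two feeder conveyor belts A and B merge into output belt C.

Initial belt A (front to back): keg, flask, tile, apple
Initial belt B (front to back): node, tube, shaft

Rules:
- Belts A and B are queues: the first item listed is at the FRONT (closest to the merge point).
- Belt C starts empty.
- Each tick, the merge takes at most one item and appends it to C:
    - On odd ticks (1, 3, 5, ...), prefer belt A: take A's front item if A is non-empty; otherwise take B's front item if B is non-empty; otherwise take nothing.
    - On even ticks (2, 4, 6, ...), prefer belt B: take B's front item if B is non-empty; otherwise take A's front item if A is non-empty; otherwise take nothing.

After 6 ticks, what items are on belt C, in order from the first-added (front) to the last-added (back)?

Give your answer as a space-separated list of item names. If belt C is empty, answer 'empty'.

Tick 1: prefer A, take keg from A; A=[flask,tile,apple] B=[node,tube,shaft] C=[keg]
Tick 2: prefer B, take node from B; A=[flask,tile,apple] B=[tube,shaft] C=[keg,node]
Tick 3: prefer A, take flask from A; A=[tile,apple] B=[tube,shaft] C=[keg,node,flask]
Tick 4: prefer B, take tube from B; A=[tile,apple] B=[shaft] C=[keg,node,flask,tube]
Tick 5: prefer A, take tile from A; A=[apple] B=[shaft] C=[keg,node,flask,tube,tile]
Tick 6: prefer B, take shaft from B; A=[apple] B=[-] C=[keg,node,flask,tube,tile,shaft]

Answer: keg node flask tube tile shaft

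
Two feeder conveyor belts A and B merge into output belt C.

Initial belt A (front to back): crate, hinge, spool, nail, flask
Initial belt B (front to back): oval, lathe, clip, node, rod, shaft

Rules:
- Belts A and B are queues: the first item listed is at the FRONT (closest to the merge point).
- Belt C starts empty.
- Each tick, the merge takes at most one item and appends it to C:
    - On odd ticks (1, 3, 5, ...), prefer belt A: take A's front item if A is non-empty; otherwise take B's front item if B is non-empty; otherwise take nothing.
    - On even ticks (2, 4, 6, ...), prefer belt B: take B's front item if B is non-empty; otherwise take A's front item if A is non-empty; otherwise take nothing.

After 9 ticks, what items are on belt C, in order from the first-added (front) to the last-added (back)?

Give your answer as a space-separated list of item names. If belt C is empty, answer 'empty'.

Answer: crate oval hinge lathe spool clip nail node flask

Derivation:
Tick 1: prefer A, take crate from A; A=[hinge,spool,nail,flask] B=[oval,lathe,clip,node,rod,shaft] C=[crate]
Tick 2: prefer B, take oval from B; A=[hinge,spool,nail,flask] B=[lathe,clip,node,rod,shaft] C=[crate,oval]
Tick 3: prefer A, take hinge from A; A=[spool,nail,flask] B=[lathe,clip,node,rod,shaft] C=[crate,oval,hinge]
Tick 4: prefer B, take lathe from B; A=[spool,nail,flask] B=[clip,node,rod,shaft] C=[crate,oval,hinge,lathe]
Tick 5: prefer A, take spool from A; A=[nail,flask] B=[clip,node,rod,shaft] C=[crate,oval,hinge,lathe,spool]
Tick 6: prefer B, take clip from B; A=[nail,flask] B=[node,rod,shaft] C=[crate,oval,hinge,lathe,spool,clip]
Tick 7: prefer A, take nail from A; A=[flask] B=[node,rod,shaft] C=[crate,oval,hinge,lathe,spool,clip,nail]
Tick 8: prefer B, take node from B; A=[flask] B=[rod,shaft] C=[crate,oval,hinge,lathe,spool,clip,nail,node]
Tick 9: prefer A, take flask from A; A=[-] B=[rod,shaft] C=[crate,oval,hinge,lathe,spool,clip,nail,node,flask]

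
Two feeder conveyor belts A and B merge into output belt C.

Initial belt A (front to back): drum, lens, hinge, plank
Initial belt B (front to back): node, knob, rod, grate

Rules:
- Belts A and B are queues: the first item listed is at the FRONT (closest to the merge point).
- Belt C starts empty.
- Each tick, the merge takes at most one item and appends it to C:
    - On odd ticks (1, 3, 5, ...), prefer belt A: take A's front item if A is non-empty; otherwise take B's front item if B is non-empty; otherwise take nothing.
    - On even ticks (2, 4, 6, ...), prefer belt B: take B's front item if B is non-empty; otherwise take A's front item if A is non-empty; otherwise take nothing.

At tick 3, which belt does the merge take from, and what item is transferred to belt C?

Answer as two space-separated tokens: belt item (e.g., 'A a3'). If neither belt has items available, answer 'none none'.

Answer: A lens

Derivation:
Tick 1: prefer A, take drum from A; A=[lens,hinge,plank] B=[node,knob,rod,grate] C=[drum]
Tick 2: prefer B, take node from B; A=[lens,hinge,plank] B=[knob,rod,grate] C=[drum,node]
Tick 3: prefer A, take lens from A; A=[hinge,plank] B=[knob,rod,grate] C=[drum,node,lens]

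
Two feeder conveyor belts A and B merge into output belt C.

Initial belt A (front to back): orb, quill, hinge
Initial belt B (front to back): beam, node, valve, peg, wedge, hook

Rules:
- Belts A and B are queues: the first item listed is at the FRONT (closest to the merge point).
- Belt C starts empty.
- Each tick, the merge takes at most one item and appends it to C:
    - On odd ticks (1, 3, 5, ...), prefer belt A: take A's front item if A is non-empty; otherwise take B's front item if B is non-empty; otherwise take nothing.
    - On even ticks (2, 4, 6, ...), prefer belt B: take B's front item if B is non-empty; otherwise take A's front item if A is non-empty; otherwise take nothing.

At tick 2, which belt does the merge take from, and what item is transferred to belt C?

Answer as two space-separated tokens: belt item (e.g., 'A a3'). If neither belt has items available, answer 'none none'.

Answer: B beam

Derivation:
Tick 1: prefer A, take orb from A; A=[quill,hinge] B=[beam,node,valve,peg,wedge,hook] C=[orb]
Tick 2: prefer B, take beam from B; A=[quill,hinge] B=[node,valve,peg,wedge,hook] C=[orb,beam]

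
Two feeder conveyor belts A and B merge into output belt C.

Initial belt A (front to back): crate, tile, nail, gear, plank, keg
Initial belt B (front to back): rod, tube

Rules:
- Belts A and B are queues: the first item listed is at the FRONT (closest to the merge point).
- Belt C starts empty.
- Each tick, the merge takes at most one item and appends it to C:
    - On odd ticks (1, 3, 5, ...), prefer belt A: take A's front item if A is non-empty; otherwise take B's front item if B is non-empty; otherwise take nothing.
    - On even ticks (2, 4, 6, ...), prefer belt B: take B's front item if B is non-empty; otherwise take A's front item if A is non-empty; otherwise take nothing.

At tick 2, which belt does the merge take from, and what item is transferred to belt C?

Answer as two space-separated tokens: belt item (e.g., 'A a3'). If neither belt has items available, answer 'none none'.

Answer: B rod

Derivation:
Tick 1: prefer A, take crate from A; A=[tile,nail,gear,plank,keg] B=[rod,tube] C=[crate]
Tick 2: prefer B, take rod from B; A=[tile,nail,gear,plank,keg] B=[tube] C=[crate,rod]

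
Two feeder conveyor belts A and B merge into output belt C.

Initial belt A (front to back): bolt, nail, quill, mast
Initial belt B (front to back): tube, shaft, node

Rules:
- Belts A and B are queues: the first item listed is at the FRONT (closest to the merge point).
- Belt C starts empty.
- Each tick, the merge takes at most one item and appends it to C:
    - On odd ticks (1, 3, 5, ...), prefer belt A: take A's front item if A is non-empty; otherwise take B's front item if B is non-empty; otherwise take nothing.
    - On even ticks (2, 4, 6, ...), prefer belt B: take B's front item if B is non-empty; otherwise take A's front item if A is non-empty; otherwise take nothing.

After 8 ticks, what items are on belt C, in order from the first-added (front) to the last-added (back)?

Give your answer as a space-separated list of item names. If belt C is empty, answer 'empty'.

Answer: bolt tube nail shaft quill node mast

Derivation:
Tick 1: prefer A, take bolt from A; A=[nail,quill,mast] B=[tube,shaft,node] C=[bolt]
Tick 2: prefer B, take tube from B; A=[nail,quill,mast] B=[shaft,node] C=[bolt,tube]
Tick 3: prefer A, take nail from A; A=[quill,mast] B=[shaft,node] C=[bolt,tube,nail]
Tick 4: prefer B, take shaft from B; A=[quill,mast] B=[node] C=[bolt,tube,nail,shaft]
Tick 5: prefer A, take quill from A; A=[mast] B=[node] C=[bolt,tube,nail,shaft,quill]
Tick 6: prefer B, take node from B; A=[mast] B=[-] C=[bolt,tube,nail,shaft,quill,node]
Tick 7: prefer A, take mast from A; A=[-] B=[-] C=[bolt,tube,nail,shaft,quill,node,mast]
Tick 8: prefer B, both empty, nothing taken; A=[-] B=[-] C=[bolt,tube,nail,shaft,quill,node,mast]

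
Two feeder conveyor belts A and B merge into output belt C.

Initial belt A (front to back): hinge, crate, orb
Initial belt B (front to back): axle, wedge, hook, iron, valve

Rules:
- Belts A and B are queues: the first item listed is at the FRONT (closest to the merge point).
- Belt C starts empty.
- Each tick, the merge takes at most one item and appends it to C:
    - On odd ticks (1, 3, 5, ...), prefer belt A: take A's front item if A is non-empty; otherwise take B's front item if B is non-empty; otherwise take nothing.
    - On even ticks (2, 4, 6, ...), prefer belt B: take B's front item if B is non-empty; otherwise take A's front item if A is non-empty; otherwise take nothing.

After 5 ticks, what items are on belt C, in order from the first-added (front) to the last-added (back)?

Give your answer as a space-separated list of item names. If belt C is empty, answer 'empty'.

Tick 1: prefer A, take hinge from A; A=[crate,orb] B=[axle,wedge,hook,iron,valve] C=[hinge]
Tick 2: prefer B, take axle from B; A=[crate,orb] B=[wedge,hook,iron,valve] C=[hinge,axle]
Tick 3: prefer A, take crate from A; A=[orb] B=[wedge,hook,iron,valve] C=[hinge,axle,crate]
Tick 4: prefer B, take wedge from B; A=[orb] B=[hook,iron,valve] C=[hinge,axle,crate,wedge]
Tick 5: prefer A, take orb from A; A=[-] B=[hook,iron,valve] C=[hinge,axle,crate,wedge,orb]

Answer: hinge axle crate wedge orb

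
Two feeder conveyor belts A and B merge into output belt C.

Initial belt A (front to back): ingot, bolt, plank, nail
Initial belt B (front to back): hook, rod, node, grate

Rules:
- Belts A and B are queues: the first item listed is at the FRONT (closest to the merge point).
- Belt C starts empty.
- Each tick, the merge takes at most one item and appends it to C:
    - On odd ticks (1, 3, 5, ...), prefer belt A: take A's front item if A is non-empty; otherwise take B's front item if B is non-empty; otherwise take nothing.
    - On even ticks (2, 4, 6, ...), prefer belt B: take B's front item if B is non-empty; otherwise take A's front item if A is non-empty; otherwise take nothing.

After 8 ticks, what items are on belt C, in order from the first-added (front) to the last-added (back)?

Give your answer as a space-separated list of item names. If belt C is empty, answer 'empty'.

Answer: ingot hook bolt rod plank node nail grate

Derivation:
Tick 1: prefer A, take ingot from A; A=[bolt,plank,nail] B=[hook,rod,node,grate] C=[ingot]
Tick 2: prefer B, take hook from B; A=[bolt,plank,nail] B=[rod,node,grate] C=[ingot,hook]
Tick 3: prefer A, take bolt from A; A=[plank,nail] B=[rod,node,grate] C=[ingot,hook,bolt]
Tick 4: prefer B, take rod from B; A=[plank,nail] B=[node,grate] C=[ingot,hook,bolt,rod]
Tick 5: prefer A, take plank from A; A=[nail] B=[node,grate] C=[ingot,hook,bolt,rod,plank]
Tick 6: prefer B, take node from B; A=[nail] B=[grate] C=[ingot,hook,bolt,rod,plank,node]
Tick 7: prefer A, take nail from A; A=[-] B=[grate] C=[ingot,hook,bolt,rod,plank,node,nail]
Tick 8: prefer B, take grate from B; A=[-] B=[-] C=[ingot,hook,bolt,rod,plank,node,nail,grate]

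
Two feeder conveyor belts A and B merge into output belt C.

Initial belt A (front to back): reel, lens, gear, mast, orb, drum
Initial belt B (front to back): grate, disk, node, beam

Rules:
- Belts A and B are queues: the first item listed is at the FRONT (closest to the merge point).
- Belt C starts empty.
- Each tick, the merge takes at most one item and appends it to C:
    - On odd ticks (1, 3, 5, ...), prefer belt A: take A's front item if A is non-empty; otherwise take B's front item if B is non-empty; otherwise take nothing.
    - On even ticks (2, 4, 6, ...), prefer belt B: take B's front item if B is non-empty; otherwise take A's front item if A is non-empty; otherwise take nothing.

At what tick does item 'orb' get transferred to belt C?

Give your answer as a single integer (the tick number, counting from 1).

Tick 1: prefer A, take reel from A; A=[lens,gear,mast,orb,drum] B=[grate,disk,node,beam] C=[reel]
Tick 2: prefer B, take grate from B; A=[lens,gear,mast,orb,drum] B=[disk,node,beam] C=[reel,grate]
Tick 3: prefer A, take lens from A; A=[gear,mast,orb,drum] B=[disk,node,beam] C=[reel,grate,lens]
Tick 4: prefer B, take disk from B; A=[gear,mast,orb,drum] B=[node,beam] C=[reel,grate,lens,disk]
Tick 5: prefer A, take gear from A; A=[mast,orb,drum] B=[node,beam] C=[reel,grate,lens,disk,gear]
Tick 6: prefer B, take node from B; A=[mast,orb,drum] B=[beam] C=[reel,grate,lens,disk,gear,node]
Tick 7: prefer A, take mast from A; A=[orb,drum] B=[beam] C=[reel,grate,lens,disk,gear,node,mast]
Tick 8: prefer B, take beam from B; A=[orb,drum] B=[-] C=[reel,grate,lens,disk,gear,node,mast,beam]
Tick 9: prefer A, take orb from A; A=[drum] B=[-] C=[reel,grate,lens,disk,gear,node,mast,beam,orb]

Answer: 9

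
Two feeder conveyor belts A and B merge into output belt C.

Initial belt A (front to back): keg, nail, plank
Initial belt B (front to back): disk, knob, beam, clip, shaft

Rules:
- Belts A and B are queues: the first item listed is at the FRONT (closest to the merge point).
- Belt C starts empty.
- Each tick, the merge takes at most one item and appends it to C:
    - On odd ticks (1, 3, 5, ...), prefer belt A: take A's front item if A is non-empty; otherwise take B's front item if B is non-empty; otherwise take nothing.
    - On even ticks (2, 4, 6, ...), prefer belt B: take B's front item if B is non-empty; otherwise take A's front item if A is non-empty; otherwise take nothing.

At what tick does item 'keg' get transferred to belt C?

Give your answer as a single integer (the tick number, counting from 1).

Tick 1: prefer A, take keg from A; A=[nail,plank] B=[disk,knob,beam,clip,shaft] C=[keg]

Answer: 1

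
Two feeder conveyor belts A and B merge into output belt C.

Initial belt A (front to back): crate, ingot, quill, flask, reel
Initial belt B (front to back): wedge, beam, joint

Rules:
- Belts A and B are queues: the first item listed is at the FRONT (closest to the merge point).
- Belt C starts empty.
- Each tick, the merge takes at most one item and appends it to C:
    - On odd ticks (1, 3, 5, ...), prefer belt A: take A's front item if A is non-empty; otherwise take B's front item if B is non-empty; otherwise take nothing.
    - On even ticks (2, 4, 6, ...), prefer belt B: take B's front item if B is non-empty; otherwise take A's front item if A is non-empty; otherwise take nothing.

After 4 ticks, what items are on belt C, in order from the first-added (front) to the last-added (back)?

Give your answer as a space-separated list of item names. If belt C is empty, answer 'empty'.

Answer: crate wedge ingot beam

Derivation:
Tick 1: prefer A, take crate from A; A=[ingot,quill,flask,reel] B=[wedge,beam,joint] C=[crate]
Tick 2: prefer B, take wedge from B; A=[ingot,quill,flask,reel] B=[beam,joint] C=[crate,wedge]
Tick 3: prefer A, take ingot from A; A=[quill,flask,reel] B=[beam,joint] C=[crate,wedge,ingot]
Tick 4: prefer B, take beam from B; A=[quill,flask,reel] B=[joint] C=[crate,wedge,ingot,beam]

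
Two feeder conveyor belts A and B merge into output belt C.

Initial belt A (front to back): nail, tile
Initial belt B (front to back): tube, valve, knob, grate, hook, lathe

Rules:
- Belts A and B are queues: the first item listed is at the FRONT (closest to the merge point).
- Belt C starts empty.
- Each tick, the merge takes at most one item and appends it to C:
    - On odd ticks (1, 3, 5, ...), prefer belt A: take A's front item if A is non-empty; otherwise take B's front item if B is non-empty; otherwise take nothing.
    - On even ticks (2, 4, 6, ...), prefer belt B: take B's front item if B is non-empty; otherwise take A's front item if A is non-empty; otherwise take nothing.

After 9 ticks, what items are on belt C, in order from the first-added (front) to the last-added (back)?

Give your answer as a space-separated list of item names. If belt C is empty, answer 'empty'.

Answer: nail tube tile valve knob grate hook lathe

Derivation:
Tick 1: prefer A, take nail from A; A=[tile] B=[tube,valve,knob,grate,hook,lathe] C=[nail]
Tick 2: prefer B, take tube from B; A=[tile] B=[valve,knob,grate,hook,lathe] C=[nail,tube]
Tick 3: prefer A, take tile from A; A=[-] B=[valve,knob,grate,hook,lathe] C=[nail,tube,tile]
Tick 4: prefer B, take valve from B; A=[-] B=[knob,grate,hook,lathe] C=[nail,tube,tile,valve]
Tick 5: prefer A, take knob from B; A=[-] B=[grate,hook,lathe] C=[nail,tube,tile,valve,knob]
Tick 6: prefer B, take grate from B; A=[-] B=[hook,lathe] C=[nail,tube,tile,valve,knob,grate]
Tick 7: prefer A, take hook from B; A=[-] B=[lathe] C=[nail,tube,tile,valve,knob,grate,hook]
Tick 8: prefer B, take lathe from B; A=[-] B=[-] C=[nail,tube,tile,valve,knob,grate,hook,lathe]
Tick 9: prefer A, both empty, nothing taken; A=[-] B=[-] C=[nail,tube,tile,valve,knob,grate,hook,lathe]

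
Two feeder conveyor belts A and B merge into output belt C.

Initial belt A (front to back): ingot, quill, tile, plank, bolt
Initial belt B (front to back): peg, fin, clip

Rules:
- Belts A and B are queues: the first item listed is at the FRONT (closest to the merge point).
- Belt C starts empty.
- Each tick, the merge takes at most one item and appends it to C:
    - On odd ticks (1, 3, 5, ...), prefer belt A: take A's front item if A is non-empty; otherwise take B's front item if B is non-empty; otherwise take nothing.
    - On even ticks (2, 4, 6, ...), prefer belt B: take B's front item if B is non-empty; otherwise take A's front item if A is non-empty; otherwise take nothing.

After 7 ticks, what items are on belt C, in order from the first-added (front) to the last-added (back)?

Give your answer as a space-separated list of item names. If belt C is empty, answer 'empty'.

Tick 1: prefer A, take ingot from A; A=[quill,tile,plank,bolt] B=[peg,fin,clip] C=[ingot]
Tick 2: prefer B, take peg from B; A=[quill,tile,plank,bolt] B=[fin,clip] C=[ingot,peg]
Tick 3: prefer A, take quill from A; A=[tile,plank,bolt] B=[fin,clip] C=[ingot,peg,quill]
Tick 4: prefer B, take fin from B; A=[tile,plank,bolt] B=[clip] C=[ingot,peg,quill,fin]
Tick 5: prefer A, take tile from A; A=[plank,bolt] B=[clip] C=[ingot,peg,quill,fin,tile]
Tick 6: prefer B, take clip from B; A=[plank,bolt] B=[-] C=[ingot,peg,quill,fin,tile,clip]
Tick 7: prefer A, take plank from A; A=[bolt] B=[-] C=[ingot,peg,quill,fin,tile,clip,plank]

Answer: ingot peg quill fin tile clip plank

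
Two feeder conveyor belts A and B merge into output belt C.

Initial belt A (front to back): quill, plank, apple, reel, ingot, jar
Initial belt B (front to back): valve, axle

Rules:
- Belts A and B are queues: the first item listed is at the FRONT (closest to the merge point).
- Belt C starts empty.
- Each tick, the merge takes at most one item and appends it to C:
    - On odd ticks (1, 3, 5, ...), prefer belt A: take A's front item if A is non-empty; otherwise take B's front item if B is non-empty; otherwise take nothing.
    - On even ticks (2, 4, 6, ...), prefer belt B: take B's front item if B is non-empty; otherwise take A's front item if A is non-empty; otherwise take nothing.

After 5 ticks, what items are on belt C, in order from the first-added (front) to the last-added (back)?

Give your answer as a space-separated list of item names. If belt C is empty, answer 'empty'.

Answer: quill valve plank axle apple

Derivation:
Tick 1: prefer A, take quill from A; A=[plank,apple,reel,ingot,jar] B=[valve,axle] C=[quill]
Tick 2: prefer B, take valve from B; A=[plank,apple,reel,ingot,jar] B=[axle] C=[quill,valve]
Tick 3: prefer A, take plank from A; A=[apple,reel,ingot,jar] B=[axle] C=[quill,valve,plank]
Tick 4: prefer B, take axle from B; A=[apple,reel,ingot,jar] B=[-] C=[quill,valve,plank,axle]
Tick 5: prefer A, take apple from A; A=[reel,ingot,jar] B=[-] C=[quill,valve,plank,axle,apple]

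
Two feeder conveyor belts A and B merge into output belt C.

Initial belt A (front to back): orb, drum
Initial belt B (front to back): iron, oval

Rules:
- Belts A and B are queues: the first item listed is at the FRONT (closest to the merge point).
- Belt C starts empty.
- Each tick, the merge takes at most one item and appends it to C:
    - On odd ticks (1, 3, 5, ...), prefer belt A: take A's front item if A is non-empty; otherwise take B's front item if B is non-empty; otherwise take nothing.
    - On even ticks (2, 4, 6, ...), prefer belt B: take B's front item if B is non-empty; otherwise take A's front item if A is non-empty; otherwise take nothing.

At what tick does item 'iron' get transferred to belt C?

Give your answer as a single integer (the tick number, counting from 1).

Tick 1: prefer A, take orb from A; A=[drum] B=[iron,oval] C=[orb]
Tick 2: prefer B, take iron from B; A=[drum] B=[oval] C=[orb,iron]

Answer: 2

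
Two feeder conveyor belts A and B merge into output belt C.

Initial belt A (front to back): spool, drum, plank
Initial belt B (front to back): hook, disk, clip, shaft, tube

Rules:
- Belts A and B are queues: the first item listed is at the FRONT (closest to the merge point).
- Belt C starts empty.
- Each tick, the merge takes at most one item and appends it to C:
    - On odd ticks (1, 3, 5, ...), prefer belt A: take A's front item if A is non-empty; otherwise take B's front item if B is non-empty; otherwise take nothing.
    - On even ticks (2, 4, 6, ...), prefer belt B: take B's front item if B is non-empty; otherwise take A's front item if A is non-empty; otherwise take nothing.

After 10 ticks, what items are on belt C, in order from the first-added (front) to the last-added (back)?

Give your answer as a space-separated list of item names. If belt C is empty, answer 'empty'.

Tick 1: prefer A, take spool from A; A=[drum,plank] B=[hook,disk,clip,shaft,tube] C=[spool]
Tick 2: prefer B, take hook from B; A=[drum,plank] B=[disk,clip,shaft,tube] C=[spool,hook]
Tick 3: prefer A, take drum from A; A=[plank] B=[disk,clip,shaft,tube] C=[spool,hook,drum]
Tick 4: prefer B, take disk from B; A=[plank] B=[clip,shaft,tube] C=[spool,hook,drum,disk]
Tick 5: prefer A, take plank from A; A=[-] B=[clip,shaft,tube] C=[spool,hook,drum,disk,plank]
Tick 6: prefer B, take clip from B; A=[-] B=[shaft,tube] C=[spool,hook,drum,disk,plank,clip]
Tick 7: prefer A, take shaft from B; A=[-] B=[tube] C=[spool,hook,drum,disk,plank,clip,shaft]
Tick 8: prefer B, take tube from B; A=[-] B=[-] C=[spool,hook,drum,disk,plank,clip,shaft,tube]
Tick 9: prefer A, both empty, nothing taken; A=[-] B=[-] C=[spool,hook,drum,disk,plank,clip,shaft,tube]
Tick 10: prefer B, both empty, nothing taken; A=[-] B=[-] C=[spool,hook,drum,disk,plank,clip,shaft,tube]

Answer: spool hook drum disk plank clip shaft tube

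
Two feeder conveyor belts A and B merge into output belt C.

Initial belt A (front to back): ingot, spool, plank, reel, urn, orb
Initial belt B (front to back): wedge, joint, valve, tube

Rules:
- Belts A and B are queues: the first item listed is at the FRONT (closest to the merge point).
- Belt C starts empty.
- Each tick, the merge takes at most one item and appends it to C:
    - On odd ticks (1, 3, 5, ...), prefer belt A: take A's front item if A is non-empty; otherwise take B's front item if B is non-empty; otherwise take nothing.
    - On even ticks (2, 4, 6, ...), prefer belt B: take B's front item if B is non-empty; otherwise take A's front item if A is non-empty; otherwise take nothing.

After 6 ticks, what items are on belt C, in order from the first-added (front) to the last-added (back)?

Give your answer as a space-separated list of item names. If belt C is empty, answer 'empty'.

Answer: ingot wedge spool joint plank valve

Derivation:
Tick 1: prefer A, take ingot from A; A=[spool,plank,reel,urn,orb] B=[wedge,joint,valve,tube] C=[ingot]
Tick 2: prefer B, take wedge from B; A=[spool,plank,reel,urn,orb] B=[joint,valve,tube] C=[ingot,wedge]
Tick 3: prefer A, take spool from A; A=[plank,reel,urn,orb] B=[joint,valve,tube] C=[ingot,wedge,spool]
Tick 4: prefer B, take joint from B; A=[plank,reel,urn,orb] B=[valve,tube] C=[ingot,wedge,spool,joint]
Tick 5: prefer A, take plank from A; A=[reel,urn,orb] B=[valve,tube] C=[ingot,wedge,spool,joint,plank]
Tick 6: prefer B, take valve from B; A=[reel,urn,orb] B=[tube] C=[ingot,wedge,spool,joint,plank,valve]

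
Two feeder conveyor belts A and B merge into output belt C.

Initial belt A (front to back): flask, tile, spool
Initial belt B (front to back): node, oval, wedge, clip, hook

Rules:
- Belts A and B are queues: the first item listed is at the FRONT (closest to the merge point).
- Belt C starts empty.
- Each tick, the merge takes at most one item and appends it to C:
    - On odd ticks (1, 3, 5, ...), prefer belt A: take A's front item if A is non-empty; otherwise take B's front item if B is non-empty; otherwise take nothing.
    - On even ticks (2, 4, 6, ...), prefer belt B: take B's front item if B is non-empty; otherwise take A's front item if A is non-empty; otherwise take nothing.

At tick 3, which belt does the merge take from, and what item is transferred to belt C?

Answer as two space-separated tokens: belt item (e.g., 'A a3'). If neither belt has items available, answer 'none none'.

Answer: A tile

Derivation:
Tick 1: prefer A, take flask from A; A=[tile,spool] B=[node,oval,wedge,clip,hook] C=[flask]
Tick 2: prefer B, take node from B; A=[tile,spool] B=[oval,wedge,clip,hook] C=[flask,node]
Tick 3: prefer A, take tile from A; A=[spool] B=[oval,wedge,clip,hook] C=[flask,node,tile]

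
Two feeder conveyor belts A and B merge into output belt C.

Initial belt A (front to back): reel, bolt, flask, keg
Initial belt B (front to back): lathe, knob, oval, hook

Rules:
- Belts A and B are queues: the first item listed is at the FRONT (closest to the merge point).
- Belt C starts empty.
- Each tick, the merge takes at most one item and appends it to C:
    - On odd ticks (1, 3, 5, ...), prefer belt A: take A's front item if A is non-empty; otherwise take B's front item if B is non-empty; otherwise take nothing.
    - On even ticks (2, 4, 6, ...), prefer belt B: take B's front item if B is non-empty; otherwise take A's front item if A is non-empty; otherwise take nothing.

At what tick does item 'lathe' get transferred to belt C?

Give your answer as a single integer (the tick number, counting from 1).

Tick 1: prefer A, take reel from A; A=[bolt,flask,keg] B=[lathe,knob,oval,hook] C=[reel]
Tick 2: prefer B, take lathe from B; A=[bolt,flask,keg] B=[knob,oval,hook] C=[reel,lathe]

Answer: 2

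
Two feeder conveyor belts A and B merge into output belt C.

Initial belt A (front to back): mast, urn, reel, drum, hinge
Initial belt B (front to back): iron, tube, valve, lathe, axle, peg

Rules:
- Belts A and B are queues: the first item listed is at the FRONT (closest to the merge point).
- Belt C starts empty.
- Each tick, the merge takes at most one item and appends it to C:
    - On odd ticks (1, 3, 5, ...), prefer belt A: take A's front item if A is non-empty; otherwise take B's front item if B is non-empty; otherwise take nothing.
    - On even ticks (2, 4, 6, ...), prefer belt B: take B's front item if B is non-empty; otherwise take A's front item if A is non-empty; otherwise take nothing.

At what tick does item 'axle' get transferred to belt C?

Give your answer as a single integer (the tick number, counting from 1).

Tick 1: prefer A, take mast from A; A=[urn,reel,drum,hinge] B=[iron,tube,valve,lathe,axle,peg] C=[mast]
Tick 2: prefer B, take iron from B; A=[urn,reel,drum,hinge] B=[tube,valve,lathe,axle,peg] C=[mast,iron]
Tick 3: prefer A, take urn from A; A=[reel,drum,hinge] B=[tube,valve,lathe,axle,peg] C=[mast,iron,urn]
Tick 4: prefer B, take tube from B; A=[reel,drum,hinge] B=[valve,lathe,axle,peg] C=[mast,iron,urn,tube]
Tick 5: prefer A, take reel from A; A=[drum,hinge] B=[valve,lathe,axle,peg] C=[mast,iron,urn,tube,reel]
Tick 6: prefer B, take valve from B; A=[drum,hinge] B=[lathe,axle,peg] C=[mast,iron,urn,tube,reel,valve]
Tick 7: prefer A, take drum from A; A=[hinge] B=[lathe,axle,peg] C=[mast,iron,urn,tube,reel,valve,drum]
Tick 8: prefer B, take lathe from B; A=[hinge] B=[axle,peg] C=[mast,iron,urn,tube,reel,valve,drum,lathe]
Tick 9: prefer A, take hinge from A; A=[-] B=[axle,peg] C=[mast,iron,urn,tube,reel,valve,drum,lathe,hinge]
Tick 10: prefer B, take axle from B; A=[-] B=[peg] C=[mast,iron,urn,tube,reel,valve,drum,lathe,hinge,axle]

Answer: 10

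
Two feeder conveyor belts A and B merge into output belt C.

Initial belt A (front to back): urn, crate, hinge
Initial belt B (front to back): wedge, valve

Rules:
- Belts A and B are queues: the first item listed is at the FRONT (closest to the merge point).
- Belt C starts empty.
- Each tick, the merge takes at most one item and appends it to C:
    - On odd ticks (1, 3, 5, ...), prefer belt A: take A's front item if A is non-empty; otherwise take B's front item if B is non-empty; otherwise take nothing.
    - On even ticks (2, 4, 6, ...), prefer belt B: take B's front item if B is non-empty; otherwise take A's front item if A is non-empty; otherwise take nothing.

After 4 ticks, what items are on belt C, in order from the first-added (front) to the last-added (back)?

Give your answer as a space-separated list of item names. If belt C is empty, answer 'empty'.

Answer: urn wedge crate valve

Derivation:
Tick 1: prefer A, take urn from A; A=[crate,hinge] B=[wedge,valve] C=[urn]
Tick 2: prefer B, take wedge from B; A=[crate,hinge] B=[valve] C=[urn,wedge]
Tick 3: prefer A, take crate from A; A=[hinge] B=[valve] C=[urn,wedge,crate]
Tick 4: prefer B, take valve from B; A=[hinge] B=[-] C=[urn,wedge,crate,valve]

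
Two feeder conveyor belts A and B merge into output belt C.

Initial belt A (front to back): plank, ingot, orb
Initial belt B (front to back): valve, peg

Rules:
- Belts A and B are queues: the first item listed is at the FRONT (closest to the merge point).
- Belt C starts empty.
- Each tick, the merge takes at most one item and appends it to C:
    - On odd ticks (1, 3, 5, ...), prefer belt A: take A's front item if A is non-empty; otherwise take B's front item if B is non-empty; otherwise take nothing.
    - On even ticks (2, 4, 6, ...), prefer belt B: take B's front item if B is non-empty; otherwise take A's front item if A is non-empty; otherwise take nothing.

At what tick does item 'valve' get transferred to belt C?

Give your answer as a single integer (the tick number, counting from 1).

Tick 1: prefer A, take plank from A; A=[ingot,orb] B=[valve,peg] C=[plank]
Tick 2: prefer B, take valve from B; A=[ingot,orb] B=[peg] C=[plank,valve]

Answer: 2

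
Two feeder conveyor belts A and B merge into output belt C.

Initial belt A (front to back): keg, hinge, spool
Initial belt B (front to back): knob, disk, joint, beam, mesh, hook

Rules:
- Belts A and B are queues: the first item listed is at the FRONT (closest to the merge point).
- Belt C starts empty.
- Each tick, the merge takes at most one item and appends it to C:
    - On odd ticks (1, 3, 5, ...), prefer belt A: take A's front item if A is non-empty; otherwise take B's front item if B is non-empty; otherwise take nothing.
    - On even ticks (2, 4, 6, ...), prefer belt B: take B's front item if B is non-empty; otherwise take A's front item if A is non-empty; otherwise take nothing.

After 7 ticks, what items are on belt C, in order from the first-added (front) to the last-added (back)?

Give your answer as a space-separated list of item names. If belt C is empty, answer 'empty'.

Answer: keg knob hinge disk spool joint beam

Derivation:
Tick 1: prefer A, take keg from A; A=[hinge,spool] B=[knob,disk,joint,beam,mesh,hook] C=[keg]
Tick 2: prefer B, take knob from B; A=[hinge,spool] B=[disk,joint,beam,mesh,hook] C=[keg,knob]
Tick 3: prefer A, take hinge from A; A=[spool] B=[disk,joint,beam,mesh,hook] C=[keg,knob,hinge]
Tick 4: prefer B, take disk from B; A=[spool] B=[joint,beam,mesh,hook] C=[keg,knob,hinge,disk]
Tick 5: prefer A, take spool from A; A=[-] B=[joint,beam,mesh,hook] C=[keg,knob,hinge,disk,spool]
Tick 6: prefer B, take joint from B; A=[-] B=[beam,mesh,hook] C=[keg,knob,hinge,disk,spool,joint]
Tick 7: prefer A, take beam from B; A=[-] B=[mesh,hook] C=[keg,knob,hinge,disk,spool,joint,beam]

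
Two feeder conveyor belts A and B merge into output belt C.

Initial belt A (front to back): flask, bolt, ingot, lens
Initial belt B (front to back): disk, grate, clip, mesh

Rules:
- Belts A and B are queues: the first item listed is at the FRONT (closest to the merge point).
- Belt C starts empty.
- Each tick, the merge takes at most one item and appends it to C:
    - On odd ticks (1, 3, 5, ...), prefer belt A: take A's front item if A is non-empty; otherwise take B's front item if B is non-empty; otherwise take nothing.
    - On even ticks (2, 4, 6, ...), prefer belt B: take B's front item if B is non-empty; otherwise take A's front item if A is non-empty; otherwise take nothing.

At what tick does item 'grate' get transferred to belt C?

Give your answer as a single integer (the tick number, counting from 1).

Tick 1: prefer A, take flask from A; A=[bolt,ingot,lens] B=[disk,grate,clip,mesh] C=[flask]
Tick 2: prefer B, take disk from B; A=[bolt,ingot,lens] B=[grate,clip,mesh] C=[flask,disk]
Tick 3: prefer A, take bolt from A; A=[ingot,lens] B=[grate,clip,mesh] C=[flask,disk,bolt]
Tick 4: prefer B, take grate from B; A=[ingot,lens] B=[clip,mesh] C=[flask,disk,bolt,grate]

Answer: 4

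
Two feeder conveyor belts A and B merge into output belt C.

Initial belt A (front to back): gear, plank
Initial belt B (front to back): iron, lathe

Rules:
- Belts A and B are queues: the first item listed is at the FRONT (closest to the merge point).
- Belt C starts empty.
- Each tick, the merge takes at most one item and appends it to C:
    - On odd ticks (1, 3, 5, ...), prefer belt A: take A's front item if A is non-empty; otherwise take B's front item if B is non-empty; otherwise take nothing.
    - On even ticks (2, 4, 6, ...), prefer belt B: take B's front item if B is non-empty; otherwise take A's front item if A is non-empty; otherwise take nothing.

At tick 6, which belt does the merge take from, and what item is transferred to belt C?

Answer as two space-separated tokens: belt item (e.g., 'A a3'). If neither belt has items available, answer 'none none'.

Answer: none none

Derivation:
Tick 1: prefer A, take gear from A; A=[plank] B=[iron,lathe] C=[gear]
Tick 2: prefer B, take iron from B; A=[plank] B=[lathe] C=[gear,iron]
Tick 3: prefer A, take plank from A; A=[-] B=[lathe] C=[gear,iron,plank]
Tick 4: prefer B, take lathe from B; A=[-] B=[-] C=[gear,iron,plank,lathe]
Tick 5: prefer A, both empty, nothing taken; A=[-] B=[-] C=[gear,iron,plank,lathe]
Tick 6: prefer B, both empty, nothing taken; A=[-] B=[-] C=[gear,iron,plank,lathe]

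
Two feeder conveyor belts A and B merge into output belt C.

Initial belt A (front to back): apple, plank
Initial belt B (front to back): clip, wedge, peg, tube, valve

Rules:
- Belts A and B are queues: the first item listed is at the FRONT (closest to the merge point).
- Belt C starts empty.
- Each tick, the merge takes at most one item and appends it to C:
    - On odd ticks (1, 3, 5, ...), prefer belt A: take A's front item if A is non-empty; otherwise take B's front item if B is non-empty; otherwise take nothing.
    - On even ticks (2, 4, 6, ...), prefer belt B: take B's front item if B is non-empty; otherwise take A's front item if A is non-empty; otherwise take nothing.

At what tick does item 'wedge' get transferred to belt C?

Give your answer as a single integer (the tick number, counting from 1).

Tick 1: prefer A, take apple from A; A=[plank] B=[clip,wedge,peg,tube,valve] C=[apple]
Tick 2: prefer B, take clip from B; A=[plank] B=[wedge,peg,tube,valve] C=[apple,clip]
Tick 3: prefer A, take plank from A; A=[-] B=[wedge,peg,tube,valve] C=[apple,clip,plank]
Tick 4: prefer B, take wedge from B; A=[-] B=[peg,tube,valve] C=[apple,clip,plank,wedge]

Answer: 4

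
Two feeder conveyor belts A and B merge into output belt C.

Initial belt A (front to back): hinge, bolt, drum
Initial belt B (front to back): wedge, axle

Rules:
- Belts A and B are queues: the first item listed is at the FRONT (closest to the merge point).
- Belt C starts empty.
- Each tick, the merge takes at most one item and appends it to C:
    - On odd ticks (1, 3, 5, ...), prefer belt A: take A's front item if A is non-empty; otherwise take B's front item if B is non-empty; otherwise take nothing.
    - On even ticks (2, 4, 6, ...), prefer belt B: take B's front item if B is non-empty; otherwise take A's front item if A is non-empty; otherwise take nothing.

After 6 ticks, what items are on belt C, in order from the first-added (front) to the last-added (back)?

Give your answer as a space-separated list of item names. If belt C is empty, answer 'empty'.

Answer: hinge wedge bolt axle drum

Derivation:
Tick 1: prefer A, take hinge from A; A=[bolt,drum] B=[wedge,axle] C=[hinge]
Tick 2: prefer B, take wedge from B; A=[bolt,drum] B=[axle] C=[hinge,wedge]
Tick 3: prefer A, take bolt from A; A=[drum] B=[axle] C=[hinge,wedge,bolt]
Tick 4: prefer B, take axle from B; A=[drum] B=[-] C=[hinge,wedge,bolt,axle]
Tick 5: prefer A, take drum from A; A=[-] B=[-] C=[hinge,wedge,bolt,axle,drum]
Tick 6: prefer B, both empty, nothing taken; A=[-] B=[-] C=[hinge,wedge,bolt,axle,drum]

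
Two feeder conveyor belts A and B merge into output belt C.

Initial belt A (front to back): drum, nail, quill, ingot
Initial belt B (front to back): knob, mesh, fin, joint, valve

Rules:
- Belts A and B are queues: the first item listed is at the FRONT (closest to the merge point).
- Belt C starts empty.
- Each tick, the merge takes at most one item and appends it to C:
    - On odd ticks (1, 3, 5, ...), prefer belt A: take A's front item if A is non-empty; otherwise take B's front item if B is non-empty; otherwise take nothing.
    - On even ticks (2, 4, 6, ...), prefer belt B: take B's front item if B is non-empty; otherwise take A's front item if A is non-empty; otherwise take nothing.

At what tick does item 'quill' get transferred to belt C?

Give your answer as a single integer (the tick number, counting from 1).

Answer: 5

Derivation:
Tick 1: prefer A, take drum from A; A=[nail,quill,ingot] B=[knob,mesh,fin,joint,valve] C=[drum]
Tick 2: prefer B, take knob from B; A=[nail,quill,ingot] B=[mesh,fin,joint,valve] C=[drum,knob]
Tick 3: prefer A, take nail from A; A=[quill,ingot] B=[mesh,fin,joint,valve] C=[drum,knob,nail]
Tick 4: prefer B, take mesh from B; A=[quill,ingot] B=[fin,joint,valve] C=[drum,knob,nail,mesh]
Tick 5: prefer A, take quill from A; A=[ingot] B=[fin,joint,valve] C=[drum,knob,nail,mesh,quill]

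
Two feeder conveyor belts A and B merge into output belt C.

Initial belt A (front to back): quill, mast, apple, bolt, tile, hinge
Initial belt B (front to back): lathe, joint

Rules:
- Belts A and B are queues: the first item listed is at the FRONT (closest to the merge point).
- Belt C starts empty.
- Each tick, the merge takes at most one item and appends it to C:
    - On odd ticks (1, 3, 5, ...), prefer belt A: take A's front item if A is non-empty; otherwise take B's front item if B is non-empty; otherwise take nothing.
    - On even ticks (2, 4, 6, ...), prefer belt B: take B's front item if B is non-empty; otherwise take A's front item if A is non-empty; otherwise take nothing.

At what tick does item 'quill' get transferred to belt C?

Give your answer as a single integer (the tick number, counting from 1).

Tick 1: prefer A, take quill from A; A=[mast,apple,bolt,tile,hinge] B=[lathe,joint] C=[quill]

Answer: 1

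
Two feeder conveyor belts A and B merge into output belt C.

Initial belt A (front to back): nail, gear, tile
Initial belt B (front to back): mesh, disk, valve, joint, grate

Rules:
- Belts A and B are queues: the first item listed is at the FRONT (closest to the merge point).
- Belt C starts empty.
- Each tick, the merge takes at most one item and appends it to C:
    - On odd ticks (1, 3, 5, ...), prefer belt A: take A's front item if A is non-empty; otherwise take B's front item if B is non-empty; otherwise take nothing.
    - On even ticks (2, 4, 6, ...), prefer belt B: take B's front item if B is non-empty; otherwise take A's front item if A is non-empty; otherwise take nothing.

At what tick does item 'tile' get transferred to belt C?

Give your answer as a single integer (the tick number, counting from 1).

Answer: 5

Derivation:
Tick 1: prefer A, take nail from A; A=[gear,tile] B=[mesh,disk,valve,joint,grate] C=[nail]
Tick 2: prefer B, take mesh from B; A=[gear,tile] B=[disk,valve,joint,grate] C=[nail,mesh]
Tick 3: prefer A, take gear from A; A=[tile] B=[disk,valve,joint,grate] C=[nail,mesh,gear]
Tick 4: prefer B, take disk from B; A=[tile] B=[valve,joint,grate] C=[nail,mesh,gear,disk]
Tick 5: prefer A, take tile from A; A=[-] B=[valve,joint,grate] C=[nail,mesh,gear,disk,tile]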